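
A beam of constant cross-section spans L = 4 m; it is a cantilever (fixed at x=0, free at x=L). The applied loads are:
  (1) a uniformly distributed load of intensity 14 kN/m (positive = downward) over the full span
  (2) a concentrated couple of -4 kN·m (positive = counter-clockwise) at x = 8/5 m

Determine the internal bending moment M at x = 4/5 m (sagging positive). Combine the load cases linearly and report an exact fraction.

Load 1 — uniform load w=14 kN/m over full span:
  M_1 = -w(L-x)²/2 = -14·(4-(4/5))²/2 = -1792/25 kN·m
Load 2 — applied couple M₀=-4 kN·m at a=8/5 m (b=L-a=12/5):
  M_2 = M₀  [x≤a] = (-4) = -4 kN·m
Superposition: M = Σ M_i = -1892/25 kN·m ≈ -75.680000 kN·m

M(4/5) = -1892/25 kN·m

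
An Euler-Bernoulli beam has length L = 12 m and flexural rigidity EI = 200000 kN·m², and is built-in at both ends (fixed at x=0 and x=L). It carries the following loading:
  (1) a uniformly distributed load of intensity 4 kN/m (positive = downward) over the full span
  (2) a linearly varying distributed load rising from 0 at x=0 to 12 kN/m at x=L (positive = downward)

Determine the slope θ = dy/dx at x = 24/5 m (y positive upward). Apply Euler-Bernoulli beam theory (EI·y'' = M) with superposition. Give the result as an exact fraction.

Load 1 — uniform load w=4 kN/m over full span:
  θ_1 = -wx(L-x)(L-2x)/(12EI) = -4·(24/5)·(12-(24/5))·(12-2·(24/5))/(12·200000) = -54/390625 rad
Load 2 — triangular load w₀=12 kN/m (0→w₀ over full span):
  θ_2 = -w₀(2x(L-x)(L-2x)(x+2L)+x²(L-x)²)/(120LEI) = -12·(2·(24/5)·(12-(24/5))·(12-2·(24/5))·((24/5)+2·12)+(24/5)²·(12-(24/5))²)/(120·12·200000) = -486/1953125 rad
Superposition: θ = Σ θ_i = -756/1953125 rad ≈ -0.000387 rad

θ(24/5) = -756/1953125 rad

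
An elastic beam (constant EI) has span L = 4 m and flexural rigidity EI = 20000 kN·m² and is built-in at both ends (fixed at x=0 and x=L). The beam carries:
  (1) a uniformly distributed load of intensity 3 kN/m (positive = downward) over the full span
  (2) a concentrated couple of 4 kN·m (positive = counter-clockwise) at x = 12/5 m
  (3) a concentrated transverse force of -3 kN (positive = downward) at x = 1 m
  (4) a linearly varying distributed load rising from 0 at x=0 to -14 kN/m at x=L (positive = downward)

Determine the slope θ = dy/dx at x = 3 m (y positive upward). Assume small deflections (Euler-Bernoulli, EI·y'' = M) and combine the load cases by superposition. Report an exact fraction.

Load 1 — uniform load w=3 kN/m over full span:
  θ_1 = -wx(L-x)(L-2x)/(12EI) = -3·3·(4-3)·(4-2·3)/(12·20000) = 3/40000 rad
Load 2 — applied couple M₀=4 kN·m at a=12/5 m (b=L-a=8/5):
  θ_2 = (R_Ax²/2 - M_Ax - M₀(x-a))/EI  [x>a] with R_A=36/25, M_A=32/25 = ((36/25)·3²/2 - (32/25)·3 - 4·(3-(12/5)))/20000 = 3/250000 rad
Load 3 — point force P=-3 kN at a=1 m (b=L-a=3):
  θ_3 = Pa²(L-x)(2bL-(3b+a)(L-x))/(2L³EI)  [x>a] = (-3)·1²·(4-3)·(2·3·4-(3·3+1)·(4-3))/(2·4³·20000) = -21/1280000 rad
Load 4 — triangular load w₀=-14 kN/m (0→w₀ over full span):
  θ_4 = -w₀(2x(L-x)(L-2x)(x+2L)+x²(L-x)²)/(120LEI) = -(-14)·(2·3·(4-3)·(4-2·3)·(3+2·4)+3²·(4-3)²)/(120·4·20000) = -287/1600000 rad
Superposition: θ = Σ θ_i = -3481/32000000 rad ≈ -0.000109 rad

θ(3) = -3481/32000000 rad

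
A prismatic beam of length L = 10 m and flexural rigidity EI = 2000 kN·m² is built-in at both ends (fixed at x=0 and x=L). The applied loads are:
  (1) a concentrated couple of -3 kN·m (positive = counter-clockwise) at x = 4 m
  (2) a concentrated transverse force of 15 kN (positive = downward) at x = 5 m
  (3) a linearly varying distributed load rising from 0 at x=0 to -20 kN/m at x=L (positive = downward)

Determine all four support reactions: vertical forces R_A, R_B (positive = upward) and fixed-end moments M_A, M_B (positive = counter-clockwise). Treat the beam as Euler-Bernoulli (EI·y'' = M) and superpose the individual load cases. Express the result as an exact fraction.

Load 1 — applied couple M₀=-3 kN·m at a=4 m (b=L-a=6):
  R_A = 6M₀ab/L³ = 6·(-3)·4·6/10³ = -54/125 kN
  M_A = M₀b(2a-b)/L² = (-3)·6·(2·4-6)/10² = -9/25 kN·m
  R_B = -6M₀ab/L³ = -6·(-3)·4·6/10³ = 54/125 kN
  M_B = M₀a(2b-a)/L² = (-3)·4·(2·6-4)/10² = -24/25 kN·m
Load 2 — point force P=15 kN at a=5 m (b=L-a=5):
  R_A = Pb²(3a+b)/L³ = 15·5²·(3·5+5)/10³ = 15/2 kN
  M_A = Pab²/L² = 15·5·5²/10² = 75/4 kN·m
  R_B = Pa²(a+3b)/L³ = 15·5²·(5+3·5)/10³ = 15/2 kN
  M_B = -Pa²b/L² = -15·5²·5/10² = -75/4 kN·m
Load 3 — triangular load w₀=-20 kN/m (0→w₀ over full span):
  R_A = 3w₀L/20 = 3·(-20)·10/20 = -30 kN
  M_A = w₀L²/30 = (-20)·10²/30 = -200/3 kN·m
  R_B = 7w₀L/20 = 7·(-20)·10/20 = -70 kN
  M_B = -w₀L²/20 = -(-20)·10²/20 = 100 kN·m
Superposition: R_A = -5733/250 kN, M_A = -14483/300 kN·m, R_B = -15517/250 kN, M_B = 8029/100 kN·m

R_A = -5733/250 kN, M_A = -14483/300 kN·m, R_B = -15517/250 kN, M_B = 8029/100 kN·m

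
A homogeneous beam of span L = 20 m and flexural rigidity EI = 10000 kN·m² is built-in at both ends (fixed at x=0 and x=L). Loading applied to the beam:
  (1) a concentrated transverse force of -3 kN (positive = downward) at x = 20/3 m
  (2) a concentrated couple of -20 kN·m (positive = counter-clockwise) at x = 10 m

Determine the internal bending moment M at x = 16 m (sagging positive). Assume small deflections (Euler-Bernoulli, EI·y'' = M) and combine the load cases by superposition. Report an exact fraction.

Load 1 — point force P=-3 kN at a=20/3 m (b=L-a=40/3):
  M_1 = Pa²(a+3b)(L-x)/L³ - Pa²b/L²  [x>a] = (-3)·(20/3)²·((20/3)+3·(40/3))·(20-16)/20³ - (-3)·(20/3)²·(40/3)/20² = 4/3 kN·m
Load 2 — applied couple M₀=-20 kN·m at a=10 m (b=L-a=10):
  M_2 = R_Ax - M_A - M₀  [x>a] with R_A=-3/2, M_A=-5 = (-3/2)·16 - (-5) - (-20) = 1 kN·m
Superposition: M = Σ M_i = 7/3 kN·m ≈ 2.333333 kN·m

M(16) = 7/3 kN·m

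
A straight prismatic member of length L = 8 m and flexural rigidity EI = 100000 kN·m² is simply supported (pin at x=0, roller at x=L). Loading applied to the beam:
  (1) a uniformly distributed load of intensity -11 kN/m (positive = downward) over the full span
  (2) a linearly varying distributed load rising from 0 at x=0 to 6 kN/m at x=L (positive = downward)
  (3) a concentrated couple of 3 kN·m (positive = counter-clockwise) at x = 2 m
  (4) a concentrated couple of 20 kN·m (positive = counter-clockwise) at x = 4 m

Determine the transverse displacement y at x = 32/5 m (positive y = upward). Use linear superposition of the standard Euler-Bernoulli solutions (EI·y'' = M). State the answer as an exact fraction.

y(32/5) = 6151411/2343750000 m

Load 1 — uniform load w=-11 kN/m over full span:
  y_1 = -wx(L³-2Lx²+x³)/(24EI) = -(-11)·(32/5)·(8³-2·8·(32/5)²+(32/5)³)/(24·100000) = 20416/5859375 m
Load 2 — triangular load w₀=6 kN/m (0→w₀ over full span):
  y_2 = -w₀x(7L⁴-10L²x²+3x⁴)/(360LEI) = -6·(32/5)·(7·8⁴-10·8²·(32/5)²+3·(32/5)⁴)/(360·8·100000) = -48768/48828125 m
Load 3 — applied couple M₀=3 kN·m at a=2 m (b=L-a=6):
  y_3 = (M₀x³/(6L)-M₀(x-a)²/2+C₁x)/EI  [x>a] with C₁=M₀(3b²-L²)/(6L)=11/4 = (3·(32/5)³/(6·8)-3·((32/5)-2)²/2+(11/4)·(32/5))/100000 = 309/6250000 m
Load 4 — applied couple M₀=20 kN·m at a=4 m (b=L-a=4):
  y_4 = (M₀x³/(6L)-M₀(x-a)²/2+C₁x)/EI  [x>a] with C₁=M₀(3b²-L²)/(6L)=-20/3 = (20·(32/5)³/(6·8)-20·((32/5)-4)²/2+(-20/3)·(32/5))/100000 = 7/78125 m
Superposition: y = Σ y_i = 6151411/2343750000 m ≈ 0.002625 m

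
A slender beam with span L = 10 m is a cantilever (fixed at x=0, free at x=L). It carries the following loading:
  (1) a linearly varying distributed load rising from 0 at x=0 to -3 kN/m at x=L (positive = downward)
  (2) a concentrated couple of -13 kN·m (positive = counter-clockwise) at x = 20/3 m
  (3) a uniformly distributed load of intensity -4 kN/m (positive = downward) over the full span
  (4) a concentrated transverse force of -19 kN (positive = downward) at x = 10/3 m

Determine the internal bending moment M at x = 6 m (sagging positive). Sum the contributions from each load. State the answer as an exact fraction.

M(6) = 199/5 kN·m

Load 1 — triangular load w₀=-3 kN/m (0→w₀ over full span):
  M_1 = w₀Lx/2 - w₀L²/3 - w₀x³/(6L) = (-3)·10·6/2 - (-3)·10²/3 - (-3)·6³/(6·10) = 104/5 kN·m
Load 2 — applied couple M₀=-13 kN·m at a=20/3 m (b=L-a=10/3):
  M_2 = M₀  [x≤a] = (-13) = -13 kN·m
Load 3 — uniform load w=-4 kN/m over full span:
  M_3 = -w(L-x)²/2 = -(-4)·(10-6)²/2 = 32 kN·m
Load 4 — point force P=-19 kN at a=10/3 m (b=L-a=20/3):
  M_4 = 0  [x>a] = 0 kN·m
Superposition: M = Σ M_i = 199/5 kN·m ≈ 39.800000 kN·m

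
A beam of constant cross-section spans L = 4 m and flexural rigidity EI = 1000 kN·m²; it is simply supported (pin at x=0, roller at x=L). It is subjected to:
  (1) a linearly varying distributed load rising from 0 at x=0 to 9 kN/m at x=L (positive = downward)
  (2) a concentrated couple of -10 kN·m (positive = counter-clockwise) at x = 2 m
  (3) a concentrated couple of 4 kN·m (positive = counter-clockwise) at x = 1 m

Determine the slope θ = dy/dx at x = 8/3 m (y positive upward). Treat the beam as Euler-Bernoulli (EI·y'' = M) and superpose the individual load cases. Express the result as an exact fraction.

Load 1 — triangular load w₀=9 kN/m (0→w₀ over full span):
  θ_1 = -w₀(7L⁴-30L²x²+15x⁴)/(360LEI) = -9·(7·4⁴-30·4²·(8/3)²+15·(8/3)⁴)/(360·4·1000) = 91/16875 rad
Load 2 — applied couple M₀=-10 kN·m at a=2 m (b=L-a=2):
  θ_2 = (M₀x²/(2L)-M₀(x-a)+C₁)/EI  [x>a] with C₁=M₀(3b²-L²)/(6L)=5/3 = ((-10)·(8/3)²/(2·4)-(-10)·((8/3)-2)+(5/3))/1000 = -1/1800 rad
Load 3 — applied couple M₀=4 kN·m at a=1 m (b=L-a=3):
  θ_3 = (M₀x²/(2L)-M₀(x-a)+C₁)/EI  [x>a] with C₁=M₀(3b²-L²)/(6L)=11/6 = (4·(8/3)²/(2·4)-4·((8/3)-1)+(11/6))/1000 = -23/18000 rad
Superposition: θ = Σ θ_i = 961/270000 rad ≈ 0.003559 rad

θ(8/3) = 961/270000 rad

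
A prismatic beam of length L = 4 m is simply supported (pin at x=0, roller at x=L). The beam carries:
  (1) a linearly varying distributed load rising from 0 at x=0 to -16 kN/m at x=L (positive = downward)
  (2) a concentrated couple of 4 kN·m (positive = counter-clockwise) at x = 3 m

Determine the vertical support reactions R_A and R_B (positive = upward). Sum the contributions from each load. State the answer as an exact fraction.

R_A = -29/3 kN, R_B = -67/3 kN

Load 1 — triangular load w₀=-16 kN/m (0→w₀ over full span):
  R_A = w₀L/6 = (-16)·4/6 = -32/3 kN
  R_B = w₀L/3 = (-16)·4/3 = -64/3 kN
Load 2 — applied couple M₀=4 kN·m at a=3 m (b=L-a=1):
  R_A = M₀/L = 4/4 = 1 kN
  R_B = -M₀/L = -4/4 = -1 kN
Superposition: R_A = -29/3 kN, R_B = -67/3 kN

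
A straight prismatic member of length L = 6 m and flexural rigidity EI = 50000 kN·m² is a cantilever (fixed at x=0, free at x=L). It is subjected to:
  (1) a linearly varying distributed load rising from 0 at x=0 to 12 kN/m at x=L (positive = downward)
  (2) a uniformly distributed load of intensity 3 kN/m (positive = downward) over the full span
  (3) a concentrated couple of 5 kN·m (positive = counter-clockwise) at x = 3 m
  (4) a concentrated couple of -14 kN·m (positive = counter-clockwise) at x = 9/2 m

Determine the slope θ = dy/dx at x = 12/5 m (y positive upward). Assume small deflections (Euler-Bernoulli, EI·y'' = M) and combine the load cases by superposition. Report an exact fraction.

θ(12/5) = -54837/7812500 rad

Load 1 — triangular load w₀=12 kN/m (0→w₀ over full span):
  θ_1 = (w₀Lx²/4-w₀L²x/3-w₀x⁴/(24L))/EI = (12·6·(12/5)²/4-12·6²·(12/5)/3-12·(12/5)⁴/(24·6))/50000 = -9558/1953125 rad
Load 2 — uniform load w=3 kN/m over full span:
  θ_2 = -wx(x²-3Lx+3L²)/(6EI) = -3·(12/5)·((12/5)²-3·6·(12/5)+3·6²)/(6·50000) = -1323/781250 rad
Load 3 — applied couple M₀=5 kN·m at a=3 m (b=L-a=3):
  θ_3 = M₀x/EI  [x≤a] = 5·(12/5)/50000 = 3/12500 rad
Load 4 — applied couple M₀=-14 kN·m at a=9/2 m (b=L-a=3/2):
  θ_4 = M₀x/EI  [x≤a] = (-14)·(12/5)/50000 = -21/31250 rad
Superposition: θ = Σ θ_i = -54837/7812500 rad ≈ -0.007019 rad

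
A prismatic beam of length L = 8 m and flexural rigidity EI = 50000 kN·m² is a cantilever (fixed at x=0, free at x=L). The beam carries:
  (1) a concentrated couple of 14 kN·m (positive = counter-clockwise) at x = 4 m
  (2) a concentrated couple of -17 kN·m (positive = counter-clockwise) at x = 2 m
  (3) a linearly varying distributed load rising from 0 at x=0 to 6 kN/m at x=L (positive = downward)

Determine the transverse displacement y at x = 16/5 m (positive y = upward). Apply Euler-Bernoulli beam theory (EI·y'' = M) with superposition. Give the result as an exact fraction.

Load 1 — applied couple M₀=14 kN·m at a=4 m (b=L-a=4):
  y_1 = M₀x²/(2EI)  [x≤a] = 14·(16/5)²/(2·50000) = 112/78125 m
Load 2 — applied couple M₀=-17 kN·m at a=2 m (b=L-a=6):
  y_2 = M₀a(2x-a)/(2EI)  [x>a] = (-17)·2·(2·(16/5)-2)/(2·50000) = -187/125000 m
Load 3 — triangular load w₀=6 kN/m (0→w₀ over full span):
  y_3 = (w₀Lx³/12-w₀L²x²/6-w₀x⁵/(120L))/EI = (6·8·(16/5)³/12-6·8²·(16/5)²/6-6·(16/5)⁵/(120·8))/50000 = -514048/48828125 m
Superposition: y = Σ y_i = -4136759/390625000 m ≈ -0.010590 m

y(16/5) = -4136759/390625000 m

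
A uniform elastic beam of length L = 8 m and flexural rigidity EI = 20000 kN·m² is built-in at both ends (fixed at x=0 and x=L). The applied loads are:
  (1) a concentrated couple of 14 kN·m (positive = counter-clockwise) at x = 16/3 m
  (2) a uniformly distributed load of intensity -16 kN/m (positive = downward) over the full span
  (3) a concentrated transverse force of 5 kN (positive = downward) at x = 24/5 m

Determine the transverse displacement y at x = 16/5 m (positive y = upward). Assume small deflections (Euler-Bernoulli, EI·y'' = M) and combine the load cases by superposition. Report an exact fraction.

y(16/5) = 119608/17578125 m

Load 1 — applied couple M₀=14 kN·m at a=16/3 m (b=L-a=8/3):
  y_1 = (R_Ax³/6 - M_Ax²/2)/EI  [x≤a] with R_A=7/3, M_A=14/3 = ((7/3)·(16/5)³/6 - (14/3)·(16/5)²/2)/20000 = -392/703125 m
Load 2 — uniform load w=-16 kN/m over full span:
  y_2 = -wx²(L-x)²/(24EI) = -(-16)·(16/5)²·(8-(16/5))²/(24·20000) = 3072/390625 m
Load 3 — point force P=5 kN at a=24/5 m (b=L-a=16/5):
  y_3 = -Pb²x²(3aL-(3a+b)x)/(6L³EI)  [x≤a] = -5·(16/5)²·(16/5)²·(3·(24/5)·8-(3·(24/5)+(16/5))·(16/5))/(6·8³·20000) = -2944/5859375 m
Superposition: y = Σ y_i = 119608/17578125 m ≈ 0.006804 m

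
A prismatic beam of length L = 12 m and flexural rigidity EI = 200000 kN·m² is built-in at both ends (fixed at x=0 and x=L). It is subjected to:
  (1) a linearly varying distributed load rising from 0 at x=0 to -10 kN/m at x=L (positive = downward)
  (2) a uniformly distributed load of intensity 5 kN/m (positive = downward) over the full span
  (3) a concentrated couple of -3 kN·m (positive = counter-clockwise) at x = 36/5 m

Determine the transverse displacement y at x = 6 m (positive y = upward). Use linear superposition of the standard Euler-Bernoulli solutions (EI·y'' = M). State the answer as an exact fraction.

Load 1 — triangular load w₀=-10 kN/m (0→w₀ over full span):
  y_1 = -w₀x²(L-x)²(x+2L)/(120LEI) = -(-10)·6²·(12-6)²·(6+2·12)/(120·12·200000) = 27/20000 m
Load 2 — uniform load w=5 kN/m over full span:
  y_2 = -wx²(L-x)²/(24EI) = -5·6²·(12-6)²/(24·200000) = -27/20000 m
Load 3 — applied couple M₀=-3 kN·m at a=36/5 m (b=L-a=24/5):
  y_3 = (R_Ax³/6 - M_Ax²/2)/EI  [x≤a] with R_A=-9/25, M_A=-24/25 = ((-9/25)·6³/6 - (-24/25)·6²/2)/200000 = 27/1250000 m
Superposition: y = Σ y_i = 27/1250000 m ≈ 0.000022 m

y(6) = 27/1250000 m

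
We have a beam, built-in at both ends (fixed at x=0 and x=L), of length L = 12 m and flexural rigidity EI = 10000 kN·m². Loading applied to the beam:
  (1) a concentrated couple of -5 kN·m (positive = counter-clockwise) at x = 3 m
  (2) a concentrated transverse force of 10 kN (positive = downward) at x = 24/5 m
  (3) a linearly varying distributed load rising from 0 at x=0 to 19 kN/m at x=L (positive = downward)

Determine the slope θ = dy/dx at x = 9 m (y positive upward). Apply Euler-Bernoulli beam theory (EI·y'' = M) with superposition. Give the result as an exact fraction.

θ(9) = 244407/16000000 rad

Load 1 — applied couple M₀=-5 kN·m at a=3 m (b=L-a=9):
  θ_1 = (R_Ax²/2 - M_Ax - M₀(x-a))/EI  [x>a] with R_A=-15/32, M_A=15/16 = ((-15/32)·9²/2 - (15/16)·9 - (-5)·(9-3))/10000 = 33/128000 rad
Load 2 — point force P=10 kN at a=24/5 m (b=L-a=36/5):
  θ_2 = Pa²(L-x)(2bL-(3b+a)(L-x))/(2L³EI)  [x>a] = 10·(24/5)²·(12-9)·(2·(36/5)·12-(3·(36/5)+(24/5))·(12-9))/(2·12³·10000) = 117/62500 rad
Load 3 — triangular load w₀=19 kN/m (0→w₀ over full span):
  θ_3 = -w₀(2x(L-x)(L-2x)(x+2L)+x²(L-x)²)/(120LEI) = -19·(2·9·(12-9)·(12-2·9)·(9+2·12)+9²·(12-9)²)/(120·12·10000) = 21033/1600000 rad
Superposition: θ = Σ θ_i = 244407/16000000 rad ≈ 0.015275 rad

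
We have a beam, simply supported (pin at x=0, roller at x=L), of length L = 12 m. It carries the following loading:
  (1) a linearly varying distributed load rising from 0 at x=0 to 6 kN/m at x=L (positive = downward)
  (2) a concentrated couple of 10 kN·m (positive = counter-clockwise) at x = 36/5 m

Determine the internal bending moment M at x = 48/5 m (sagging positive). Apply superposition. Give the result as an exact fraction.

Load 1 — triangular load w₀=6 kN/m (0→w₀ over full span):
  M_1 = w₀Lx/6 - w₀x³/(6L) = 6·12·(48/5)/6 - 6·(48/5)³/(6·12) = 5184/125 kN·m
Load 2 — applied couple M₀=10 kN·m at a=36/5 m (b=L-a=24/5):
  M_2 = M₀x/L - M₀  [x>a] = 10·(48/5)/12 - 10 = -2 kN·m
Superposition: M = Σ M_i = 4934/125 kN·m ≈ 39.472000 kN·m

M(48/5) = 4934/125 kN·m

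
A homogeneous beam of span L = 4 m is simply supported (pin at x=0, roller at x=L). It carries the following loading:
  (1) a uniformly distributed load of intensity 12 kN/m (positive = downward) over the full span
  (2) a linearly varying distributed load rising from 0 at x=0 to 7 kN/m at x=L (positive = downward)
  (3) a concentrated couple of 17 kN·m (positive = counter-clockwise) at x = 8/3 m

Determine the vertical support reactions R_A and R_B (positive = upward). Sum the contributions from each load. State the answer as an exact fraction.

R_A = 395/12 kN, R_B = 349/12 kN

Load 1 — uniform load w=12 kN/m over full span:
  R_A = wL/2 = 12·4/2 = 24 kN
  R_B = wL/2 = 12·4/2 = 24 kN
Load 2 — triangular load w₀=7 kN/m (0→w₀ over full span):
  R_A = w₀L/6 = 7·4/6 = 14/3 kN
  R_B = w₀L/3 = 7·4/3 = 28/3 kN
Load 3 — applied couple M₀=17 kN·m at a=8/3 m (b=L-a=4/3):
  R_A = M₀/L = 17/4 kN
  R_B = -M₀/L = -17/4 kN
Superposition: R_A = 395/12 kN, R_B = 349/12 kN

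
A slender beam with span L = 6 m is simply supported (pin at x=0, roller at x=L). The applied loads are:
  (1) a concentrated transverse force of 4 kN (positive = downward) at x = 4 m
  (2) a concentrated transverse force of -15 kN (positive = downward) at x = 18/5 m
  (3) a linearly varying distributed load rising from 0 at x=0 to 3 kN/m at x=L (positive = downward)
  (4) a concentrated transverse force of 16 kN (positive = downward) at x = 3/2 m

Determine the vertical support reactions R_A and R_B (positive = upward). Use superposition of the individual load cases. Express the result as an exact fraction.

Load 1 — point force P=4 kN at a=4 m (b=L-a=2):
  R_A = Pb/L = 4·2/6 = 4/3 kN
  R_B = Pa/L = 4·4/6 = 8/3 kN
Load 2 — point force P=-15 kN at a=18/5 m (b=L-a=12/5):
  R_A = Pb/L = (-15)·(12/5)/6 = -6 kN
  R_B = Pa/L = (-15)·(18/5)/6 = -9 kN
Load 3 — triangular load w₀=3 kN/m (0→w₀ over full span):
  R_A = w₀L/6 = 3·6/6 = 3 kN
  R_B = w₀L/3 = 3·6/3 = 6 kN
Load 4 — point force P=16 kN at a=3/2 m (b=L-a=9/2):
  R_A = Pb/L = 16·(9/2)/6 = 12 kN
  R_B = Pa/L = 16·(3/2)/6 = 4 kN
Superposition: R_A = 31/3 kN, R_B = 11/3 kN

R_A = 31/3 kN, R_B = 11/3 kN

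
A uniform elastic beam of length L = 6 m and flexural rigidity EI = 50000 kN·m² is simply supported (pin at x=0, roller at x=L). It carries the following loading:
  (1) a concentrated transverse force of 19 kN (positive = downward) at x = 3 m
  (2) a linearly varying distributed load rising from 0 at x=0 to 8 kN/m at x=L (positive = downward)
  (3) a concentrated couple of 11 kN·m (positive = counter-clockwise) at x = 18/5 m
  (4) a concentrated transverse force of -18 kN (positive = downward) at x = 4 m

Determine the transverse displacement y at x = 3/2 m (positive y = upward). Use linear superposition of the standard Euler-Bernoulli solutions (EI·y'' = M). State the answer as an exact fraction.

y(3/2) = -108303/80000000 m

Load 1 — point force P=19 kN at a=3 m (b=L-a=3):
  y_1 = -Pbx(L²-b²-x²)/(6LEI)  [x≤a] = -19·3·(3/2)·(6²-3²-(3/2)²)/(6·6·50000) = -1881/1600000 m
Load 2 — triangular load w₀=8 kN/m (0→w₀ over full span):
  y_2 = -w₀x(7L⁴-10L²x²+3x⁴)/(360LEI) = -8·(3/2)·(7·6⁴-10·6²·(3/2)²+3·(3/2)⁴)/(360·6·50000) = -2943/3200000 m
Load 3 — applied couple M₀=11 kN·m at a=18/5 m (b=L-a=12/5):
  y_3 = (M₀x³/(6L)+C₁x)/EI  [x≤a] with C₁=M₀(3b²-L²)/(6L)=-143/25 = (11·(3/2)³/(6·6)+(-143/25)·(3/2))/50000 = -6039/40000000 m
Load 4 — point force P=-18 kN at a=4 m (b=L-a=2):
  y_4 = -Pbx(L²-b²-x²)/(6LEI)  [x≤a] = -(-18)·2·(3/2)·(6²-2²-(3/2)²)/(6·6·50000) = 357/400000 m
Superposition: y = Σ y_i = -108303/80000000 m ≈ -0.001354 m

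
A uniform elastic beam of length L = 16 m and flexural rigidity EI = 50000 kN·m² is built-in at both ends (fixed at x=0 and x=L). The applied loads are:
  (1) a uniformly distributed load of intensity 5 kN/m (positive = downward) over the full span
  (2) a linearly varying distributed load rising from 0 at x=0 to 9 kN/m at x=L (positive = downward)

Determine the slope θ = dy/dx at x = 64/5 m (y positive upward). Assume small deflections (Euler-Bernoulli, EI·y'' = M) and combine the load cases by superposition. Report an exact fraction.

θ(64/5) = 12544/1953125 rad

Load 1 — uniform load w=5 kN/m over full span:
  θ_1 = -wx(L-x)(L-2x)/(12EI) = -5·(64/5)·(16-(64/5))·(16-2·(64/5))/(12·50000) = 256/78125 rad
Load 2 — triangular load w₀=9 kN/m (0→w₀ over full span):
  θ_2 = -w₀(2x(L-x)(L-2x)(x+2L)+x²(L-x)²)/(120LEI) = -9·(2·(64/5)·(16-(64/5))·(16-2·(64/5))·((64/5)+2·16)+(64/5)²·(16-(64/5))²)/(120·16·50000) = 6144/1953125 rad
Superposition: θ = Σ θ_i = 12544/1953125 rad ≈ 0.006423 rad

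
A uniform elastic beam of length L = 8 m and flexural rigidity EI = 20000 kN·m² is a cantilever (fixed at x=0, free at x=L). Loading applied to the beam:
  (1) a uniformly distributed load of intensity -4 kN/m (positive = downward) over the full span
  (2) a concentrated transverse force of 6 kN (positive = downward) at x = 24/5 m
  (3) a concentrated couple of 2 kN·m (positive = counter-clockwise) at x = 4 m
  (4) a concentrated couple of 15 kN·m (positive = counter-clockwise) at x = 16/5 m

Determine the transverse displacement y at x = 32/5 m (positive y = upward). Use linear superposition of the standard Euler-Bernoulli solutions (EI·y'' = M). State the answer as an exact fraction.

Load 1 — uniform load w=-4 kN/m over full span:
  y_1 = -wx²(x²-4Lx+6L²)/(24EI) = -(-4)·(32/5)²·((32/5)²-4·8·(32/5)+6·8²)/(24·20000) = 88064/1171875 m
Load 2 — point force P=6 kN at a=24/5 m (b=L-a=16/5):
  y_2 = -Pa²(3x-a)/(6EI)  [x>a] = -6·(24/5)²·(3·(32/5)-(24/5))/(6·20000) = -1296/78125 m
Load 3 — applied couple M₀=2 kN·m at a=4 m (b=L-a=4):
  y_3 = M₀a(2x-a)/(2EI)  [x>a] = 2·4·(2·(32/5)-4)/(2·20000) = 11/6250 m
Load 4 — applied couple M₀=15 kN·m at a=16/5 m (b=L-a=24/5):
  y_4 = M₀a(2x-a)/(2EI)  [x>a] = 15·(16/5)·(2·(32/5)-(16/5))/(2·20000) = 36/3125 m
Superposition: y = Σ y_i = 168373/2343750 m ≈ 0.071839 m

y(32/5) = 168373/2343750 m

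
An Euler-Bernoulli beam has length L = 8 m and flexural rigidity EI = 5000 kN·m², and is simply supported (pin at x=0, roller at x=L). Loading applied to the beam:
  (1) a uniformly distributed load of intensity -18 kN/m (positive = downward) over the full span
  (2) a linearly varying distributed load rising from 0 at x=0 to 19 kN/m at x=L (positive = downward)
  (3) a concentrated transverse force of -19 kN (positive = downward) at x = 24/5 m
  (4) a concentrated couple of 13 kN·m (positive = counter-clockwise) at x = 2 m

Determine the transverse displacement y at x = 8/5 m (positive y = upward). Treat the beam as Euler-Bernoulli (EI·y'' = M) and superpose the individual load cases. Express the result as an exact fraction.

Load 1 — uniform load w=-18 kN/m over full span:
  y_1 = -wx(L³-2Lx²+x³)/(24EI) = -(-18)·(8/5)·(8³-2·8·(8/5)²+(8/5)³)/(24·5000) = 44544/390625 m
Load 2 — triangular load w₀=19 kN/m (0→w₀ over full span):
  y_2 = -w₀x(7L⁴-10L²x²+3x⁴)/(360LEI) = -19·(8/5)·(7·8⁴-10·8²·(8/5)²+3·(8/5)⁴)/(360·8·5000) = -1673216/29296875 m
Load 3 — point force P=-19 kN at a=24/5 m (b=L-a=16/5):
  y_3 = -Pbx(L²-b²-x²)/(6LEI)  [x≤a] = -(-19)·(16/5)·(8/5)·(8²-(16/5)²-(8/5)²)/(6·8·5000) = 4864/234375 m
Load 4 — applied couple M₀=13 kN·m at a=2 m (b=L-a=6):
  y_4 = (M₀x³/(6L)+C₁x)/EI  [x≤a] with C₁=M₀(3b²-L²)/(6L)=143/12 = (13·(8/5)³/(6·8)+(143/12)·(8/5))/5000 = 1261/312500 m
Superposition: y = Σ y_i = 3191737/39062500 m ≈ 0.081708 m

y(8/5) = 3191737/39062500 m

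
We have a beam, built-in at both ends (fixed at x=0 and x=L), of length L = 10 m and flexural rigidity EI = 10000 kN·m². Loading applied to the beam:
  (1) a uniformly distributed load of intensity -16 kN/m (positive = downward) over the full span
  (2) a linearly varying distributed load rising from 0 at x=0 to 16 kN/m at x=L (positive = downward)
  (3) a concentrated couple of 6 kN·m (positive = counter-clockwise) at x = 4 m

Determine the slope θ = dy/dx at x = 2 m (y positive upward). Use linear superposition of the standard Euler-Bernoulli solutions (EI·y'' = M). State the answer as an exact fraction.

Load 1 — uniform load w=-16 kN/m over full span:
  θ_1 = -wx(L-x)(L-2x)/(12EI) = -(-16)·2·(10-2)·(10-2·2)/(12·10000) = 8/625 rad
Load 2 — triangular load w₀=16 kN/m (0→w₀ over full span):
  θ_2 = -w₀(2x(L-x)(L-2x)(x+2L)+x²(L-x)²)/(120LEI) = -16·(2·2·(10-2)·(10-2·2)·(2+2·10)+2²·(10-2)²)/(120·10·10000) = -56/9375 rad
Load 3 — applied couple M₀=6 kN·m at a=4 m (b=L-a=6):
  θ_3 = (R_Ax²/2 - M_Ax)/EI  [x≤a] with R_A=108/125, M_A=18/25 = ((108/125)·2²/2 - (18/25)·2)/10000 = 9/312500 rad
Superposition: θ = Σ θ_i = 6427/937500 rad ≈ 0.006855 rad

θ(2) = 6427/937500 rad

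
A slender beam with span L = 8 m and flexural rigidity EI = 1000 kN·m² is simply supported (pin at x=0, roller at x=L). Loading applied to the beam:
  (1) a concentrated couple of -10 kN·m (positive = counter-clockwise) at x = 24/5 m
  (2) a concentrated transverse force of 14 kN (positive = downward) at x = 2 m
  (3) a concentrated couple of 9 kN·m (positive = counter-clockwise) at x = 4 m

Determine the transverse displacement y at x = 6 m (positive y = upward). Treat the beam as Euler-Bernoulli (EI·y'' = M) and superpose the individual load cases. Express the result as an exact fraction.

y(6) = -1711/30000 m

Load 1 — applied couple M₀=-10 kN·m at a=24/5 m (b=L-a=16/5):
  y_1 = (M₀x³/(6L)-M₀(x-a)²/2+C₁x)/EI  [x>a] with C₁=M₀(3b²-L²)/(6L)=104/15 = ((-10)·6³/(6·8)-(-10)·(6-(24/5))²/2+(104/15)·6)/1000 = 19/5000 m
Load 2 — point force P=14 kN at a=2 m (b=L-a=6):
  y_2 = -Pa(L-x)(2Lx-a²-x²)/(6LEI)  [x>a] = -14·2·(8-6)·(2·8·6-2²-6²)/(6·8·1000) = -49/750 m
Load 3 — applied couple M₀=9 kN·m at a=4 m (b=L-a=4):
  y_3 = (M₀x³/(6L)-M₀(x-a)²/2+C₁x)/EI  [x>a] with C₁=M₀(3b²-L²)/(6L)=-3 = (9·6³/(6·8)-9·(6-4)²/2+(-3)·6)/1000 = 9/2000 m
Superposition: y = Σ y_i = -1711/30000 m ≈ -0.057033 m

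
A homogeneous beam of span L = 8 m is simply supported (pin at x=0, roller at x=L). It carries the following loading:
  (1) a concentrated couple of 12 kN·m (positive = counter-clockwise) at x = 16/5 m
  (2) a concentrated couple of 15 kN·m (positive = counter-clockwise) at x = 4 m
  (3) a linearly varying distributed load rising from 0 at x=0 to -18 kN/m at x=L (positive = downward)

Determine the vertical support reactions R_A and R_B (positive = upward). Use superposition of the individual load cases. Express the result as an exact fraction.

R_A = -165/8 kN, R_B = -411/8 kN

Load 1 — applied couple M₀=12 kN·m at a=16/5 m (b=L-a=24/5):
  R_A = M₀/L = 12/8 = 3/2 kN
  R_B = -M₀/L = -12/8 = -3/2 kN
Load 2 — applied couple M₀=15 kN·m at a=4 m (b=L-a=4):
  R_A = M₀/L = 15/8 kN
  R_B = -M₀/L = -15/8 kN
Load 3 — triangular load w₀=-18 kN/m (0→w₀ over full span):
  R_A = w₀L/6 = (-18)·8/6 = -24 kN
  R_B = w₀L/3 = (-18)·8/3 = -48 kN
Superposition: R_A = -165/8 kN, R_B = -411/8 kN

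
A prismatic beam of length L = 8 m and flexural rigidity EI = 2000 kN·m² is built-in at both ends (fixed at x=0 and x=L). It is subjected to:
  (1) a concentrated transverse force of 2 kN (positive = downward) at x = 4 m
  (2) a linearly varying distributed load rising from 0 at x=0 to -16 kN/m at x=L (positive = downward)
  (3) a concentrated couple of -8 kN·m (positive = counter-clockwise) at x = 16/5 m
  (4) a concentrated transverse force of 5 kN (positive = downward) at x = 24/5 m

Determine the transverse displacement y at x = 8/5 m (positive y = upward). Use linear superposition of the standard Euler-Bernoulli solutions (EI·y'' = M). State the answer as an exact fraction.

y(8/5) = 74452/5859375 m

Load 1 — point force P=2 kN at a=4 m (b=L-a=4):
  y_1 = -Pb²x²(3aL-(3a+b)x)/(6L³EI)  [x≤a] = -2·4²·(8/5)²·(3·4·8-(3·4+4)·(8/5))/(6·8³·2000) = -44/46875 m
Load 2 — triangular load w₀=-16 kN/m (0→w₀ over full span):
  y_2 = -w₀x²(L-x)²(x+2L)/(120LEI) = -(-16)·(8/5)²·(8-(8/5))²·((8/5)+2·8)/(120·8·2000) = 90112/5859375 m
Load 3 — applied couple M₀=-8 kN·m at a=16/5 m (b=L-a=24/5):
  y_3 = (R_Ax³/6 - M_Ax²/2)/EI  [x≤a] with R_A=-36/25, M_A=-24/25 = ((-36/25)·(8/5)³/6 - (-24/25)·(8/5)²/2)/2000 = 48/390625 m
Load 4 — point force P=5 kN at a=24/5 m (b=L-a=16/5):
  y_4 = -Pb²x²(3aL-(3a+b)x)/(6L³EI)  [x≤a] = -5·(16/5)²·(8/5)²·(3·(24/5)·8-(3·(24/5)+(16/5))·(8/5))/(6·8³·2000) = -2176/1171875 m
Superposition: y = Σ y_i = 74452/5859375 m ≈ 0.012706 m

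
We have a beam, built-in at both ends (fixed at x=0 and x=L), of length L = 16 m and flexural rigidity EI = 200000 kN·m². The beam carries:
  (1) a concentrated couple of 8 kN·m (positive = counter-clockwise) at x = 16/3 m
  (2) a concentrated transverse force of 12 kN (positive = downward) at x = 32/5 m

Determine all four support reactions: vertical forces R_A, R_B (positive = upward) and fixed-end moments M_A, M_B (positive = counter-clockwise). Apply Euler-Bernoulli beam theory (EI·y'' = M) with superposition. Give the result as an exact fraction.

R_A = 3166/375 kN, M_A = 3456/125 kN·m, R_B = 1334/375 kN, M_B = -5912/375 kN·m

Load 1 — applied couple M₀=8 kN·m at a=16/3 m (b=L-a=32/3):
  R_A = 6M₀ab/L³ = 6·8·(16/3)·(32/3)/16³ = 2/3 kN
  M_A = M₀b(2a-b)/L² = 8·(32/3)·(2·(16/3)-(32/3))/16² = 0 kN·m
  R_B = -6M₀ab/L³ = -6·8·(16/3)·(32/3)/16³ = -2/3 kN
  M_B = M₀a(2b-a)/L² = 8·(16/3)·(2·(32/3)-(16/3))/16² = 8/3 kN·m
Load 2 — point force P=12 kN at a=32/5 m (b=L-a=48/5):
  R_A = Pb²(3a+b)/L³ = 12·(48/5)²·(3·(32/5)+(48/5))/16³ = 972/125 kN
  M_A = Pab²/L² = 12·(32/5)·(48/5)²/16² = 3456/125 kN·m
  R_B = Pa²(a+3b)/L³ = 12·(32/5)²·((32/5)+3·(48/5))/16³ = 528/125 kN
  M_B = -Pa²b/L² = -12·(32/5)²·(48/5)/16² = -2304/125 kN·m
Superposition: R_A = 3166/375 kN, M_A = 3456/125 kN·m, R_B = 1334/375 kN, M_B = -5912/375 kN·m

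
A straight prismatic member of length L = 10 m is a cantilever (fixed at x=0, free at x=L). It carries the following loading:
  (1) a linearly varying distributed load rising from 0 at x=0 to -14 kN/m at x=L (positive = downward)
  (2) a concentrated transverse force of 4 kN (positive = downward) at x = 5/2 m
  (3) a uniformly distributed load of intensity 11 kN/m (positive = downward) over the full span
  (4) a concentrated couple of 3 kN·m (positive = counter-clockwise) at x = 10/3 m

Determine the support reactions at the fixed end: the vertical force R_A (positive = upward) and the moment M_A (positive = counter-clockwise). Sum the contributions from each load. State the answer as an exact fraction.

R_A = 44 kN, M_A = 271/3 kN·m

Load 1 — triangular load w₀=-14 kN/m (0→w₀ over full span):
  R_A = w₀L/2 = (-14)·10/2 = -70 kN
  M_A = w₀L²/3 = (-14)·10²/3 = -1400/3 kN·m
Load 2 — point force P=4 kN at a=5/2 m (b=L-a=15/2):
  R_A = P = 4 kN
  M_A = Pa = 4·(5/2) = 10 kN·m
Load 3 — uniform load w=11 kN/m over full span:
  R_A = wL = 11·10 = 110 kN
  M_A = wL²/2 = 11·10²/2 = 550 kN·m
Load 4 — applied couple M₀=3 kN·m at a=10/3 m (b=L-a=20/3):
  R_A = 0 kN
  M_A = -M₀ = -3 kN·m
Superposition: R_A = 44 kN, M_A = 271/3 kN·m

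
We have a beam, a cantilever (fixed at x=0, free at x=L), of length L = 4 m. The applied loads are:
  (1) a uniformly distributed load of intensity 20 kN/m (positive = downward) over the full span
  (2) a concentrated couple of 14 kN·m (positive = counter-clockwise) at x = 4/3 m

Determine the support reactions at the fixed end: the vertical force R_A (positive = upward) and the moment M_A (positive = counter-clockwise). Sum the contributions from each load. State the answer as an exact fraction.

R_A = 80 kN, M_A = 146 kN·m

Load 1 — uniform load w=20 kN/m over full span:
  R_A = wL = 20·4 = 80 kN
  M_A = wL²/2 = 20·4²/2 = 160 kN·m
Load 2 — applied couple M₀=14 kN·m at a=4/3 m (b=L-a=8/3):
  R_A = 0 kN
  M_A = -M₀ = -14 kN·m
Superposition: R_A = 80 kN, M_A = 146 kN·m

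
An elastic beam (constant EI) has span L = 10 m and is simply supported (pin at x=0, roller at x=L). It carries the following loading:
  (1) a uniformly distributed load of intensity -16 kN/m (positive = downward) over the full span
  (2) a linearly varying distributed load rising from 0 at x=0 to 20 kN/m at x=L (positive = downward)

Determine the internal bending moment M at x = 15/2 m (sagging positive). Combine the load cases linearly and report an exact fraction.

Load 1 — uniform load w=-16 kN/m over full span:
  M_1 = wx(L-x)/2 = (-16)·(15/2)·(10-(15/2))/2 = -150 kN·m
Load 2 — triangular load w₀=20 kN/m (0→w₀ over full span):
  M_2 = w₀Lx/6 - w₀x³/(6L) = 20·10·(15/2)/6 - 20·(15/2)³/(6·10) = 875/8 kN·m
Superposition: M = Σ M_i = -325/8 kN·m ≈ -40.625000 kN·m

M(15/2) = -325/8 kN·m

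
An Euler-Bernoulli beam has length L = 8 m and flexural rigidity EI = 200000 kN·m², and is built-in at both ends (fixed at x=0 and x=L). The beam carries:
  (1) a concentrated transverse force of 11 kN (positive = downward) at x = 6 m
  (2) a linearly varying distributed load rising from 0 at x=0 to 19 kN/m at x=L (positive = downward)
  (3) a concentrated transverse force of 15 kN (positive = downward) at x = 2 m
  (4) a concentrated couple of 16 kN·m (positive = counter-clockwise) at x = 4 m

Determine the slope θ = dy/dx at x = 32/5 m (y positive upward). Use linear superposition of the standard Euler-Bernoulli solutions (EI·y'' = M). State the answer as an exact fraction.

Load 1 — point force P=11 kN at a=6 m (b=L-a=2):
  θ_1 = Pa²(L-x)(2bL-(3b+a)(L-x))/(2L³EI)  [x>a] = 11·6²·(8-(32/5))·(2·2·8-(3·2+6)·(8-(32/5)))/(2·8³·200000) = 99/2500000 rad
Load 2 — triangular load w₀=19 kN/m (0→w₀ over full span):
  θ_2 = -w₀(2x(L-x)(L-2x)(x+2L)+x²(L-x)²)/(120LEI) = -19·(2·(32/5)·(8-(32/5))·(8-2·(32/5))·((32/5)+2·8)+(32/5)²·(8-(32/5))²)/(120·8·200000) = 1216/5859375 rad
Load 3 — point force P=15 kN at a=2 m (b=L-a=6):
  θ_3 = Pa²(L-x)(2bL-(3b+a)(L-x))/(2L³EI)  [x>a] = 15·2²·(8-(32/5))·(2·6·8-(3·6+2)·(8-(32/5)))/(2·8³·200000) = 3/100000 rad
Load 4 — applied couple M₀=16 kN·m at a=4 m (b=L-a=4):
  θ_4 = (R_Ax²/2 - M_Ax - M₀(x-a))/EI  [x>a] with R_A=3, M_A=4 = (3·(32/5)²/2 - 4·(32/5) - 16·((32/5)-4))/200000 = -1/78125 rad
Superposition: θ = Σ θ_i = 24781/93750000 rad ≈ 0.000264 rad

θ(32/5) = 24781/93750000 rad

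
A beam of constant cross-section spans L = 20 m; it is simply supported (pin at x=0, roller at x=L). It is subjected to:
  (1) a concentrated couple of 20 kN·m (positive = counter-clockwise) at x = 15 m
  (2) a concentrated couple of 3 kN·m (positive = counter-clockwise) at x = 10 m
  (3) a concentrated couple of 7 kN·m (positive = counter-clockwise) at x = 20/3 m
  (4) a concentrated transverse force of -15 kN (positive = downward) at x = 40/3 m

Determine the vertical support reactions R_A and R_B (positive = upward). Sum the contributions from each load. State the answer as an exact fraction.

Load 1 — applied couple M₀=20 kN·m at a=15 m (b=L-a=5):
  R_A = M₀/L = 20/20 = 1 kN
  R_B = -M₀/L = -20/20 = -1 kN
Load 2 — applied couple M₀=3 kN·m at a=10 m (b=L-a=10):
  R_A = M₀/L = 3/20 kN
  R_B = -M₀/L = -3/20 kN
Load 3 — applied couple M₀=7 kN·m at a=20/3 m (b=L-a=40/3):
  R_A = M₀/L = 7/20 kN
  R_B = -M₀/L = -7/20 kN
Load 4 — point force P=-15 kN at a=40/3 m (b=L-a=20/3):
  R_A = Pb/L = (-15)·(20/3)/20 = -5 kN
  R_B = Pa/L = (-15)·(40/3)/20 = -10 kN
Superposition: R_A = -7/2 kN, R_B = -23/2 kN

R_A = -7/2 kN, R_B = -23/2 kN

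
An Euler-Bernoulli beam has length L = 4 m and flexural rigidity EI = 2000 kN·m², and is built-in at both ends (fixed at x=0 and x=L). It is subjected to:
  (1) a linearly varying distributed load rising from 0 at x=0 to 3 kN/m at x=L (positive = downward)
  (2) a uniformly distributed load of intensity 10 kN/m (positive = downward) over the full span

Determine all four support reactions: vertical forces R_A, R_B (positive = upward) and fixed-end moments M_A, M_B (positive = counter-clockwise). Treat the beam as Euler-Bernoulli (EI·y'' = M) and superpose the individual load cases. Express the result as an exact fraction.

Load 1 — triangular load w₀=3 kN/m (0→w₀ over full span):
  R_A = 3w₀L/20 = 3·3·4/20 = 9/5 kN
  M_A = w₀L²/30 = 3·4²/30 = 8/5 kN·m
  R_B = 7w₀L/20 = 7·3·4/20 = 21/5 kN
  M_B = -w₀L²/20 = -3·4²/20 = -12/5 kN·m
Load 2 — uniform load w=10 kN/m over full span:
  R_A = wL/2 = 10·4/2 = 20 kN
  M_A = wL²/12 = 10·4²/12 = 40/3 kN·m
  R_B = wL/2 = 10·4/2 = 20 kN
  M_B = -wL²/12 = -10·4²/12 = -40/3 kN·m
Superposition: R_A = 109/5 kN, M_A = 224/15 kN·m, R_B = 121/5 kN, M_B = -236/15 kN·m

R_A = 109/5 kN, M_A = 224/15 kN·m, R_B = 121/5 kN, M_B = -236/15 kN·m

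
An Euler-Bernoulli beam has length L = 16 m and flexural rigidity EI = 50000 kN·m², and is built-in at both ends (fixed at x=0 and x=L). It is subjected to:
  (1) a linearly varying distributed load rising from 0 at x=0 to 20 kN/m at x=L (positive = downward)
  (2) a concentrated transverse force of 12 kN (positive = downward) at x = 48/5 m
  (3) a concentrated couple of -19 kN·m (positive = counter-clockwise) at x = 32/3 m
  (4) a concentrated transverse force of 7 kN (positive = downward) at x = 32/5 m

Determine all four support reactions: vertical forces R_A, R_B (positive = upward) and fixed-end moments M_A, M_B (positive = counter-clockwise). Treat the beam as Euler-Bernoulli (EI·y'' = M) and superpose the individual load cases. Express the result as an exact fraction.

R_A = 16553/300 kN, M_A = 14917/75 kN·m, R_B = 37147/300 kN, M_B = -1472/5 kN·m

Load 1 — triangular load w₀=20 kN/m (0→w₀ over full span):
  R_A = 3w₀L/20 = 3·20·16/20 = 48 kN
  M_A = w₀L²/30 = 20·16²/30 = 512/3 kN·m
  R_B = 7w₀L/20 = 7·20·16/20 = 112 kN
  M_B = -w₀L²/20 = -20·16²/20 = -256 kN·m
Load 2 — point force P=12 kN at a=48/5 m (b=L-a=32/5):
  R_A = Pb²(3a+b)/L³ = 12·(32/5)²·(3·(48/5)+(32/5))/16³ = 528/125 kN
  M_A = Pab²/L² = 12·(48/5)·(32/5)²/16² = 2304/125 kN·m
  R_B = Pa²(a+3b)/L³ = 12·(48/5)²·((48/5)+3·(32/5))/16³ = 972/125 kN
  M_B = -Pa²b/L² = -12·(48/5)²·(32/5)/16² = -3456/125 kN·m
Load 3 — applied couple M₀=-19 kN·m at a=32/3 m (b=L-a=16/3):
  R_A = 6M₀ab/L³ = 6·(-19)·(32/3)·(16/3)/16³ = -19/12 kN
  M_A = M₀b(2a-b)/L² = (-19)·(16/3)·(2·(32/3)-(16/3))/16² = -19/3 kN·m
  R_B = -6M₀ab/L³ = -6·(-19)·(32/3)·(16/3)/16³ = 19/12 kN
  M_B = M₀a(2b-a)/L² = (-19)·(32/3)·(2·(16/3)-(32/3))/16² = 0 kN·m
Load 4 — point force P=7 kN at a=32/5 m (b=L-a=48/5):
  R_A = Pb²(3a+b)/L³ = 7·(48/5)²·(3·(32/5)+(48/5))/16³ = 567/125 kN
  M_A = Pab²/L² = 7·(32/5)·(48/5)²/16² = 2016/125 kN·m
  R_B = Pa²(a+3b)/L³ = 7·(32/5)²·((32/5)+3·(48/5))/16³ = 308/125 kN
  M_B = -Pa²b/L² = -7·(32/5)²·(48/5)/16² = -1344/125 kN·m
Superposition: R_A = 16553/300 kN, M_A = 14917/75 kN·m, R_B = 37147/300 kN, M_B = -1472/5 kN·m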